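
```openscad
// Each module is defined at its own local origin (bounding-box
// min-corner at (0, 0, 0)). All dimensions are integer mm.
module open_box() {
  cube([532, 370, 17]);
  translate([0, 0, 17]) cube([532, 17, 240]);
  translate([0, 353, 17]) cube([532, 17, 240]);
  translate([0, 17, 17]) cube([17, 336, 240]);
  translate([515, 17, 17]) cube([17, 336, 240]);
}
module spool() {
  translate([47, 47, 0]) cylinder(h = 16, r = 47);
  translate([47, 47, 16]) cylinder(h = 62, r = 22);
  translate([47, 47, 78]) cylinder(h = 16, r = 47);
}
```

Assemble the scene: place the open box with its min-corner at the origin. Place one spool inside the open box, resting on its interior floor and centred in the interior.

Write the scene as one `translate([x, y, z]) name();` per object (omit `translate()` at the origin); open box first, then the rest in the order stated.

open_box();
translate([219, 138, 17]) spool();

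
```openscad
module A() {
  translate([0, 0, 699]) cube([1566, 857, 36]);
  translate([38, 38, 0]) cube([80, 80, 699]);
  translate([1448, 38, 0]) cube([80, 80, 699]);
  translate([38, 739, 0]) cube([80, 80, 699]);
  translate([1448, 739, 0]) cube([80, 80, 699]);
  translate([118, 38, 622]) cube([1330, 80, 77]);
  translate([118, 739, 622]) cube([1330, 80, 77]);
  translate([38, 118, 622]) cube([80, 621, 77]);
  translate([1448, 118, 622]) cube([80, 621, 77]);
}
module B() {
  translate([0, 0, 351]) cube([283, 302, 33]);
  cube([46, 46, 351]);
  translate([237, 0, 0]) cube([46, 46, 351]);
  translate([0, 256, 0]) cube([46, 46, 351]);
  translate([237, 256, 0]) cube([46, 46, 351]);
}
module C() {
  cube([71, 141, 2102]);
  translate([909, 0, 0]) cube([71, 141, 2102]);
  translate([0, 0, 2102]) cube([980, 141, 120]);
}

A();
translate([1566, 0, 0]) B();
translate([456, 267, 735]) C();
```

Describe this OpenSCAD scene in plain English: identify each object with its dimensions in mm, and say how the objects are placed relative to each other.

A is a rectangular dining table. The top is 1566×857×36 mm with its upper surface at z = 735 mm. It stands on four 80×80 mm square legs, each inset 38 mm from the nearest pair of top edges, running from the floor to the underside of the top. Four apron rails, 80 mm thick and 77 mm tall, run between adjacent legs with their top edges flush with the underside of the top and their outer faces flush with the legs' outer faces.

B is a four-legged stool. The seat is 283×302 mm, 33 mm thick, top at z = 384 mm. It stands on four square legs, each 46×46 mm in cross-section, from z = 0 to the seat underside, each flush with a corner of the seat.

C is a door frame. The clear opening is 838 mm wide and 2102 mm high. Two 71 mm wide jambs, 141 mm deep, stand either side of the opening from the floor to the top of the opening. A 120 mm thick head sits across the top of both jambs, spanning the full outside width of the frame.

The stool is against the table's +x side, with their −y faces flush. The door frame is on top of the table.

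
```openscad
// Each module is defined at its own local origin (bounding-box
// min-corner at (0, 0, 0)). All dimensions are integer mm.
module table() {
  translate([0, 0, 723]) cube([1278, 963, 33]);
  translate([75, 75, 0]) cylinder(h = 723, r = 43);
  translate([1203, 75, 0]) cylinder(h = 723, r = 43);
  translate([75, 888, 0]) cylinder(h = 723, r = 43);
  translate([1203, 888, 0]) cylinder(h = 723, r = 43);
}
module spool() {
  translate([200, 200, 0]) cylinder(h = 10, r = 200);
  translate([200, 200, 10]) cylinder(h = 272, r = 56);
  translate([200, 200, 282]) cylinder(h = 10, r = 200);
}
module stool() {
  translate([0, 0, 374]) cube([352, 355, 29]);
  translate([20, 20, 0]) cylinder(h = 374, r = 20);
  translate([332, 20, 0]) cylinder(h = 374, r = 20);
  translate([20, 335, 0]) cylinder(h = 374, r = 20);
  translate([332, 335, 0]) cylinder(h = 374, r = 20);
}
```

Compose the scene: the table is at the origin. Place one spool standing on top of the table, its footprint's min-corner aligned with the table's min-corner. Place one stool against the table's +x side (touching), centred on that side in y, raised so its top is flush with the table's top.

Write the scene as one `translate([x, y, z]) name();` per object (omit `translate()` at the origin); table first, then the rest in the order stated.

table();
translate([0, 0, 756]) spool();
translate([1278, 304, 353]) stool();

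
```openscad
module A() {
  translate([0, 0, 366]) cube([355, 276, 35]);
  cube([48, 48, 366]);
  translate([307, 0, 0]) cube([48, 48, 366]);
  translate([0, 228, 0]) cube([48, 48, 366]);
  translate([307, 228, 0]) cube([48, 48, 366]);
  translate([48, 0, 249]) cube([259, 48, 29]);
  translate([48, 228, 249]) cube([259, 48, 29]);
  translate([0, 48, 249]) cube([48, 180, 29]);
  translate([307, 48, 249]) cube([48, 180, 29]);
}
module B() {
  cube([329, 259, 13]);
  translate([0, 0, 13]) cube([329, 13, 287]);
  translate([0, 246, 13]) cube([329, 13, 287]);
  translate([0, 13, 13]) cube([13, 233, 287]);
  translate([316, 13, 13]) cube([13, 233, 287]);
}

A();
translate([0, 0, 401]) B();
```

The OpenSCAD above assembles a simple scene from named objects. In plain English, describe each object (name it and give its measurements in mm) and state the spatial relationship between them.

A is a four-legged stool. The seat is a 355×276×35 mm slab whose top surface is at z = 401 mm; four square legs, each 48×48 mm in cross-section, run from the floor (z = 0) to the underside of the seat, each flush with a corner of the seat. Four stretchers, 48 mm wide and 29 mm tall, connect adjacent legs with their undersides at z = 249 mm, each running between the inner faces of the legs it joins and aligned with the legs' outer faces on the other axis.

B is an open storage box with external size 329×259×300 mm and wall thickness 13 mm (the base is also 13 mm thick). The base covers the whole footprint; the four walls stand on the base, with the y-facing walls full-width and the x-facing walls fitting between their inner faces.

The open box is on top of the stool.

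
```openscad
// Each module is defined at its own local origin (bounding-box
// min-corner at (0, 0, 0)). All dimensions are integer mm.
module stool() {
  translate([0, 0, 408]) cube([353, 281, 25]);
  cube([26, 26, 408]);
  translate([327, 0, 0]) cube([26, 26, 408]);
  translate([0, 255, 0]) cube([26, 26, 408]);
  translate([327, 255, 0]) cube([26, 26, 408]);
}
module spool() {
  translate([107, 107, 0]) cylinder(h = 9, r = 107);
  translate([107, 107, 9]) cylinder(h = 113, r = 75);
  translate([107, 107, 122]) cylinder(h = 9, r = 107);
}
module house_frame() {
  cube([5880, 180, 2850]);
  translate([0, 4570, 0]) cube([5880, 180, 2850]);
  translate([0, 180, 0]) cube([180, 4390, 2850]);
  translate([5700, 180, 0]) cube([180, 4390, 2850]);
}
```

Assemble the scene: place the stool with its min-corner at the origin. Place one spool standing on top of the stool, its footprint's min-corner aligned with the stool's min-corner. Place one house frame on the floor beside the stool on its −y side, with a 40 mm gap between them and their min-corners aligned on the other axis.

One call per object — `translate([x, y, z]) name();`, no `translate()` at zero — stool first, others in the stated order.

stool();
translate([0, 0, 433]) spool();
translate([0, -4790, 0]) house_frame();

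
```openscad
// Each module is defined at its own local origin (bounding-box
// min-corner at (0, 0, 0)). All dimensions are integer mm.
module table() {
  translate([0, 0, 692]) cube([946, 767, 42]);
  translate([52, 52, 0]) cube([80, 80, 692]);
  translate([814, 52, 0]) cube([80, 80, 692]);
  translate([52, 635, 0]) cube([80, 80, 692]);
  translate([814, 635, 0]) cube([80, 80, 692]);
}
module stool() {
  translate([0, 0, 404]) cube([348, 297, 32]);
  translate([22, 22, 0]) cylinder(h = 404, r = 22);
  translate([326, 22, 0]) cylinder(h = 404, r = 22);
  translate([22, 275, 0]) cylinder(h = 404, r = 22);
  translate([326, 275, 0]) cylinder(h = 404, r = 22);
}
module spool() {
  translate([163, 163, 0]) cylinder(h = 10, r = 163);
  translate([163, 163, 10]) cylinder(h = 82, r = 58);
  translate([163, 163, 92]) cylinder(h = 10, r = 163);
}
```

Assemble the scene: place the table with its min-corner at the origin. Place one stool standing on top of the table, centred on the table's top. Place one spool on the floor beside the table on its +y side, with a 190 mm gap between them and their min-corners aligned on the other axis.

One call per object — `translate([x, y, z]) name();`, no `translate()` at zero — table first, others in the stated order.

table();
translate([299, 235, 734]) stool();
translate([0, 957, 0]) spool();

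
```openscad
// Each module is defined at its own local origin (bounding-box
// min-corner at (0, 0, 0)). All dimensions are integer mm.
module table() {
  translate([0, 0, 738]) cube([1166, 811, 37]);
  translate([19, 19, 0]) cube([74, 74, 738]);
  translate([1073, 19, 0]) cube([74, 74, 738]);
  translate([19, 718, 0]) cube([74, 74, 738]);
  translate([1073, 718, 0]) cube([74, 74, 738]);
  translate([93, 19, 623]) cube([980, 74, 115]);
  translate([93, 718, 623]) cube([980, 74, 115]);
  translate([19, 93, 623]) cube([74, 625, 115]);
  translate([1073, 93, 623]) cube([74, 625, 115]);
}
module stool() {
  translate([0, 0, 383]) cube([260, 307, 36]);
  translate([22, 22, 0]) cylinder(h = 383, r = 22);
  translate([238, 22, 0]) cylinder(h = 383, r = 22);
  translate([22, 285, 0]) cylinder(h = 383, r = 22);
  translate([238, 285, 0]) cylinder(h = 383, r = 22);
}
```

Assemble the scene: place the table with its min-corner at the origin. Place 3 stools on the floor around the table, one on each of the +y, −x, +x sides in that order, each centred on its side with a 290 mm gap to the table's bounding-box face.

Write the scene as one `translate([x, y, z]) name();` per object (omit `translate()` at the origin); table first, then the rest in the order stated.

table();
translate([453, 1101, 0]) stool();
translate([-550, 252, 0]) stool();
translate([1456, 252, 0]) stool();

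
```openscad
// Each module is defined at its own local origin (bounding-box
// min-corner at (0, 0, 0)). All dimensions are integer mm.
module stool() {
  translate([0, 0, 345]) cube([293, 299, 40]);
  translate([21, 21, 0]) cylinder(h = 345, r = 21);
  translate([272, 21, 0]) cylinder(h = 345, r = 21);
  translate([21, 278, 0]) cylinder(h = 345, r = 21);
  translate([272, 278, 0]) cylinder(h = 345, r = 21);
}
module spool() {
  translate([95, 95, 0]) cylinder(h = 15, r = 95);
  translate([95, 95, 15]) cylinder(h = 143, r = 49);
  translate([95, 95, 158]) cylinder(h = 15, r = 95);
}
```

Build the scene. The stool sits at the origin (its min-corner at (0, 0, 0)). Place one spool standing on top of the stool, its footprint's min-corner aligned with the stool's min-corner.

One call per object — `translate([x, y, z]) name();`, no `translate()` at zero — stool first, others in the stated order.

stool();
translate([0, 0, 385]) spool();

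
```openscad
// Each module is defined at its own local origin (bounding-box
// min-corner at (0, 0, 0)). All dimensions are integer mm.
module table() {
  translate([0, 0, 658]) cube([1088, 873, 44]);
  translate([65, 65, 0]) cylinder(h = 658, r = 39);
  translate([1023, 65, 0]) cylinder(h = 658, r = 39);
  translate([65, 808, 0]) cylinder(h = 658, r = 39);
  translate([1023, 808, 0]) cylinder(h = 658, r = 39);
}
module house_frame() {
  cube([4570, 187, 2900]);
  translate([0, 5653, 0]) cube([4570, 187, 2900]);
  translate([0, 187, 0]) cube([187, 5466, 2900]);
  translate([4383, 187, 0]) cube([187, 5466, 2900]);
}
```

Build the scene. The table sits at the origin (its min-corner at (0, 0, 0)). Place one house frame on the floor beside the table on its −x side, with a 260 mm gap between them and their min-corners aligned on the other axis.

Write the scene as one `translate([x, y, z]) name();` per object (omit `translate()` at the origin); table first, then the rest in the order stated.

table();
translate([-4830, 0, 0]) house_frame();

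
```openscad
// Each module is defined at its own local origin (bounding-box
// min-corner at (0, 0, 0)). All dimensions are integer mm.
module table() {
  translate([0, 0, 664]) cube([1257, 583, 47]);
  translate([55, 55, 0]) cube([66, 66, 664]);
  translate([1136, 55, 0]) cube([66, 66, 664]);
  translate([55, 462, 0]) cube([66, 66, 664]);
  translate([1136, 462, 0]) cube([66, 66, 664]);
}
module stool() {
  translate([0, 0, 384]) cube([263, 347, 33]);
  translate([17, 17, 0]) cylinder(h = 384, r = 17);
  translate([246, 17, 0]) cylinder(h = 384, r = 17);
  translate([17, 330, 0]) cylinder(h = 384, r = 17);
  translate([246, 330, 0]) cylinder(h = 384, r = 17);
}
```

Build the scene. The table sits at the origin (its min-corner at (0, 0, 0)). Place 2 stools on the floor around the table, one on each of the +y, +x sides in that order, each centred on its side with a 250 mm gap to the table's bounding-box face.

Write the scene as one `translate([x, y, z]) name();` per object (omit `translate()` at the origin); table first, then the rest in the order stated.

table();
translate([497, 833, 0]) stool();
translate([1507, 118, 0]) stool();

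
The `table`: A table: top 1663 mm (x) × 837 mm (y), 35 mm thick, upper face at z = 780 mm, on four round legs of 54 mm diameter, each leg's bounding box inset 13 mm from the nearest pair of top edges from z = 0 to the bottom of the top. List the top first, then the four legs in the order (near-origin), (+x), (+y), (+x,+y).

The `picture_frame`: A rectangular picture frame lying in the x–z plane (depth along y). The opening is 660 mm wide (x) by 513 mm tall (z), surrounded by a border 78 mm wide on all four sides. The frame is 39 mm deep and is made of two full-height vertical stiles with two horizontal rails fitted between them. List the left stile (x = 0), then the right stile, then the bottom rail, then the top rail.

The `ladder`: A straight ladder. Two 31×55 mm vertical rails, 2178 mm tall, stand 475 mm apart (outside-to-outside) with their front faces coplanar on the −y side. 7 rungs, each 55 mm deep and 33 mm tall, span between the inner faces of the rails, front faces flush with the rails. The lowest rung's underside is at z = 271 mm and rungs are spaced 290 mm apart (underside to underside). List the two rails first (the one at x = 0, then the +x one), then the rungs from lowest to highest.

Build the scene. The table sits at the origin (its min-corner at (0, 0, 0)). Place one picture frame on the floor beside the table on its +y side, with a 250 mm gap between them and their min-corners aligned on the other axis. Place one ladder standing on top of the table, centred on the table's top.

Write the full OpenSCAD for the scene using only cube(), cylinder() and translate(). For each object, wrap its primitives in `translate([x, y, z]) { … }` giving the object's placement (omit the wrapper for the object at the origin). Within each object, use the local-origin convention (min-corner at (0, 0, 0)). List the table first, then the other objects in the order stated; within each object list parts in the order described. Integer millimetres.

translate([0, 0, 745]) cube([1663, 837, 35]);
translate([40, 40, 0]) cylinder(h = 745, r = 27);
translate([1623, 40, 0]) cylinder(h = 745, r = 27);
translate([40, 797, 0]) cylinder(h = 745, r = 27);
translate([1623, 797, 0]) cylinder(h = 745, r = 27);
translate([0, 1087, 0]) {
  cube([78, 39, 669]);
  translate([738, 0, 0]) cube([78, 39, 669]);
  translate([78, 0, 0]) cube([660, 39, 78]);
  translate([78, 0, 591]) cube([660, 39, 78]);
}
translate([594, 391, 780]) {
  cube([31, 55, 2178]);
  translate([444, 0, 0]) cube([31, 55, 2178]);
  translate([31, 0, 271]) cube([413, 55, 33]);
  translate([31, 0, 561]) cube([413, 55, 33]);
  translate([31, 0, 851]) cube([413, 55, 33]);
  translate([31, 0, 1141]) cube([413, 55, 33]);
  translate([31, 0, 1431]) cube([413, 55, 33]);
  translate([31, 0, 1721]) cube([413, 55, 33]);
  translate([31, 0, 2011]) cube([413, 55, 33]);
}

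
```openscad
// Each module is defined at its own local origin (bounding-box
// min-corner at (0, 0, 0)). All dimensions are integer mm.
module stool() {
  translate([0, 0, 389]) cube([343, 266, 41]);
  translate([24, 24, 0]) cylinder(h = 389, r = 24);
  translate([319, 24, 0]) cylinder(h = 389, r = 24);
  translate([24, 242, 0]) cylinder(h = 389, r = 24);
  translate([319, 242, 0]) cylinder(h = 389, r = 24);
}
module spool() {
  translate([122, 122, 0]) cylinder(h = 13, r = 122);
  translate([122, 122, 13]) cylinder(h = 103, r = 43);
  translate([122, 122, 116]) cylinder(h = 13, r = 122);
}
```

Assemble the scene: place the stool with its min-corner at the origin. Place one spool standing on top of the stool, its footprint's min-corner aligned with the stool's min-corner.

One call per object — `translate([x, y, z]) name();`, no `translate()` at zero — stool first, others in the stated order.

stool();
translate([0, 0, 430]) spool();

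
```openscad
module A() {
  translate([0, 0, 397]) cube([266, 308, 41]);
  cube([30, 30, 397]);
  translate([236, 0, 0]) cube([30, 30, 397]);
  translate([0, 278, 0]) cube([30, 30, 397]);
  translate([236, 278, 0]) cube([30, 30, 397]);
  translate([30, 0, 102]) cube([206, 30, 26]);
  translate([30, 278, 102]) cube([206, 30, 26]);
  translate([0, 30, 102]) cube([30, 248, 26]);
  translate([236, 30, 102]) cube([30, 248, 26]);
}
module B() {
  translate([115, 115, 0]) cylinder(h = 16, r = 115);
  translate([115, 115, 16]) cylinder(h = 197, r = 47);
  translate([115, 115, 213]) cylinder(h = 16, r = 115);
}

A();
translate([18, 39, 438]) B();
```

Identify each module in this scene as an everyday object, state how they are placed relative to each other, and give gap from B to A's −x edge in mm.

The spool's min-x is at 18; the stool's min-x is 0; gap = 18 mm.

A is a stool. B is a spool. The spool is on top of the stool, centred. The gap from the spool to the stool's −x edge is 18 mm.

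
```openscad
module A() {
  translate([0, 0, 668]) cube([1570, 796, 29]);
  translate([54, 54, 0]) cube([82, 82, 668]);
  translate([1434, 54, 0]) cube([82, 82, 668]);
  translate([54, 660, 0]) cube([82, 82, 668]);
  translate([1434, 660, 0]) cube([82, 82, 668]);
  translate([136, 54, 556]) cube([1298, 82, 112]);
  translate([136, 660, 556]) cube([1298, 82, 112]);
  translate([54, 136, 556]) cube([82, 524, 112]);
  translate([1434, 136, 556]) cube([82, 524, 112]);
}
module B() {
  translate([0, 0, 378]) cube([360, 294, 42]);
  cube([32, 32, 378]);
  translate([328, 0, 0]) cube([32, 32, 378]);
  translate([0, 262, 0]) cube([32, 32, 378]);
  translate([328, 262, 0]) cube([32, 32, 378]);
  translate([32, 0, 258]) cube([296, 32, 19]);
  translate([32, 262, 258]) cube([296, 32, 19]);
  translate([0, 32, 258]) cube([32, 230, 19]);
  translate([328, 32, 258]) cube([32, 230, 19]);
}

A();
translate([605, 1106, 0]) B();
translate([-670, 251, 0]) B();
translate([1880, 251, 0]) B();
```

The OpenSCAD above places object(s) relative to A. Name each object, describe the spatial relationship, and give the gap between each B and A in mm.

A is a table. B is a stool. Three stools sit around the table at the +y, −x, +x sides. The gap between each stool and the table is 310 mm.

Each stool's nearest face is 310 mm from the table's bounding box.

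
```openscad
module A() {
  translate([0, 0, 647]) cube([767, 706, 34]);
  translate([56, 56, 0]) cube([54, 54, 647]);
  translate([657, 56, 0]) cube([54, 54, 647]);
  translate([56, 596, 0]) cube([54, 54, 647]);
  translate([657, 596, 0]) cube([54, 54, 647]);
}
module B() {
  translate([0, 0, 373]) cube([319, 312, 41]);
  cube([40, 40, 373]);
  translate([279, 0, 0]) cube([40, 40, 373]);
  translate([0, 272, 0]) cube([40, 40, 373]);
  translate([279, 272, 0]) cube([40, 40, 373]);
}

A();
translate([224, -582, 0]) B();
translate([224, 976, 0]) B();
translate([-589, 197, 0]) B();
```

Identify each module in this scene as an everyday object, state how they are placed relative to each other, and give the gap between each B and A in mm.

Each stool's nearest face is 270 mm from the table's bounding box.

A is a table. B is a stool. Three stools sit around the table at the −y, +y, −x sides. The gap between each stool and the table is 270 mm.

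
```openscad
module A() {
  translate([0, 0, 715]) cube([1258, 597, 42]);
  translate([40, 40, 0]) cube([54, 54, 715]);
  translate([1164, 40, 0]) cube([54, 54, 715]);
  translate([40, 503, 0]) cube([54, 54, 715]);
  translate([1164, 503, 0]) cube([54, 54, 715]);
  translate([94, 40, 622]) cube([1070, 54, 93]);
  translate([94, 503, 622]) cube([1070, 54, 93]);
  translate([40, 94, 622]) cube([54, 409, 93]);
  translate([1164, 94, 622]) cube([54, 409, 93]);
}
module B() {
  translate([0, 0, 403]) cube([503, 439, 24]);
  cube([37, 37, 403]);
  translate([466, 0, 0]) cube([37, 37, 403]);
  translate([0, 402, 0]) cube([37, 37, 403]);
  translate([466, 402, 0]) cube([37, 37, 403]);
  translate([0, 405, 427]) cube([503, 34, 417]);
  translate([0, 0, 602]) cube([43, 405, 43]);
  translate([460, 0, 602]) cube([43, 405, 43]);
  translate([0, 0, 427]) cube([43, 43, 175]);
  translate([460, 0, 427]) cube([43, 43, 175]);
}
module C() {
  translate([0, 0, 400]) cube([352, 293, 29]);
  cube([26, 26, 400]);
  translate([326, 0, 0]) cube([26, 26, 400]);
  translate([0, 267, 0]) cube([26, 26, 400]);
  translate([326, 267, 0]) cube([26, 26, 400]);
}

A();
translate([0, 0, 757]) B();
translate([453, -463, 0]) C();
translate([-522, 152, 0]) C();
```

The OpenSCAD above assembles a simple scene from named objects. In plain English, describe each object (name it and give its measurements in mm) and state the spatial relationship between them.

A is a rectangular dining table. The top is 1258×597×42 mm with its upper surface at z = 757 mm. It stands on four 54×54 mm square legs, each inset 40 mm from the nearest pair of top edges, running from the floor to the underside of the top. Four apron rails, 54 mm thick and 93 mm tall, run between adjacent legs with their top edges flush with the underside of the top and their outer faces flush with the legs' outer faces.

B is a chair. The seat is a 503×439×24 mm slab with its top at z = 427 mm, on four 37×37 mm corner legs (flush with the seat edges, standing on z = 0). A flat backrest 34 mm thick, 417 mm tall, spans the full seat width and rises from the seat top along its +y edge, rear face flush with the rear of the seat. Two armrests of 43×43 mm section run along each side from the seat's front edge to the front of the backrest, top faces 218 mm above the seat top and outer faces flush with the seat's x-edges; a 43×43 mm post under the front of each armrest stands on the seat at the front corner.

C is a four-legged stool. The seat is a 352×293×29 mm slab whose top surface is at z = 429 mm; four square legs, each 26×26 mm in cross-section, run from the floor (z = 0) to the underside of the seat, each flush with a corner of the seat.

The chair is on top of the table. Two stools sit around the table at the −y, −x sides.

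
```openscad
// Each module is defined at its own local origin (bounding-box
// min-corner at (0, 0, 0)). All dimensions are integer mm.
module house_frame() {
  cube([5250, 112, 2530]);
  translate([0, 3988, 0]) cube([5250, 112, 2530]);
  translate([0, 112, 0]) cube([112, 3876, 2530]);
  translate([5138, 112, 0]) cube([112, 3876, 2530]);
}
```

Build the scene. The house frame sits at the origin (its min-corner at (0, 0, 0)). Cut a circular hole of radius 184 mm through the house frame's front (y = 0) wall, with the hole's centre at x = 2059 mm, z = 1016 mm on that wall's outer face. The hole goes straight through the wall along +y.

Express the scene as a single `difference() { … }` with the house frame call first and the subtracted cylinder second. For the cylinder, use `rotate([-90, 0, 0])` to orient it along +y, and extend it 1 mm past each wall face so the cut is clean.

difference() {
  house_frame();
  translate([2059, -1, 1016]) rotate([-90, 0, 0]) cylinder(h = 114, r = 184);
}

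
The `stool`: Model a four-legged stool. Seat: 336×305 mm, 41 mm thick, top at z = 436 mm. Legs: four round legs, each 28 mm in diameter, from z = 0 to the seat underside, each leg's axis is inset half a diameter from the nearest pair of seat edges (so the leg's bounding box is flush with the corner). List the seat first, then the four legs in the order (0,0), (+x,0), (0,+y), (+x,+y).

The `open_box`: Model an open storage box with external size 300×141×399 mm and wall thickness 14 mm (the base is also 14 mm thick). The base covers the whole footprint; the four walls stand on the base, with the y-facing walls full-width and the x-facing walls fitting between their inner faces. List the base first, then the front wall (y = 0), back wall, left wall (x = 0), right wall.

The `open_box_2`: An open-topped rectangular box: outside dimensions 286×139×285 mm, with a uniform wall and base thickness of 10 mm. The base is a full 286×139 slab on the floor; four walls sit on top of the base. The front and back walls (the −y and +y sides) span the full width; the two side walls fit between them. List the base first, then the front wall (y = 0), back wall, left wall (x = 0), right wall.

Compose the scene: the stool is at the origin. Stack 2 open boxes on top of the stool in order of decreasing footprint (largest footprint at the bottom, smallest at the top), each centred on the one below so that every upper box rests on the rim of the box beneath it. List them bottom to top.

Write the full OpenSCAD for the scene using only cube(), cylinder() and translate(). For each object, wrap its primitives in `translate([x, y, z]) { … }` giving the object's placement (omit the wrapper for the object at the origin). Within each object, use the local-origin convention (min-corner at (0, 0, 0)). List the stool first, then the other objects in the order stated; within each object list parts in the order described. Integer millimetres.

translate([0, 0, 395]) cube([336, 305, 41]);
translate([14, 14, 0]) cylinder(h = 395, r = 14);
translate([322, 14, 0]) cylinder(h = 395, r = 14);
translate([14, 291, 0]) cylinder(h = 395, r = 14);
translate([322, 291, 0]) cylinder(h = 395, r = 14);
translate([18, 82, 436]) {
  cube([300, 141, 14]);
  translate([0, 0, 14]) cube([300, 14, 385]);
  translate([0, 127, 14]) cube([300, 14, 385]);
  translate([0, 14, 14]) cube([14, 113, 385]);
  translate([286, 14, 14]) cube([14, 113, 385]);
}
translate([25, 83, 835]) {
  cube([286, 139, 10]);
  translate([0, 0, 10]) cube([286, 10, 275]);
  translate([0, 129, 10]) cube([286, 10, 275]);
  translate([0, 10, 10]) cube([10, 119, 275]);
  translate([276, 10, 10]) cube([10, 119, 275]);
}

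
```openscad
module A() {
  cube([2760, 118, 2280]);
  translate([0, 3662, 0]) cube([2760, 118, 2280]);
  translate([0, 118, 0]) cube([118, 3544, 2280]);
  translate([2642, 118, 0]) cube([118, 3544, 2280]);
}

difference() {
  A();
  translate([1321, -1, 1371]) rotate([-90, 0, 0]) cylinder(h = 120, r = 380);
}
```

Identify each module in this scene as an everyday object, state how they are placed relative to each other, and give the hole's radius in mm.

The subtracted cylinder has r = 380 mm.

A is a house frame. The house frame has a circular hole through its front wall. The hole's radius is 380 mm.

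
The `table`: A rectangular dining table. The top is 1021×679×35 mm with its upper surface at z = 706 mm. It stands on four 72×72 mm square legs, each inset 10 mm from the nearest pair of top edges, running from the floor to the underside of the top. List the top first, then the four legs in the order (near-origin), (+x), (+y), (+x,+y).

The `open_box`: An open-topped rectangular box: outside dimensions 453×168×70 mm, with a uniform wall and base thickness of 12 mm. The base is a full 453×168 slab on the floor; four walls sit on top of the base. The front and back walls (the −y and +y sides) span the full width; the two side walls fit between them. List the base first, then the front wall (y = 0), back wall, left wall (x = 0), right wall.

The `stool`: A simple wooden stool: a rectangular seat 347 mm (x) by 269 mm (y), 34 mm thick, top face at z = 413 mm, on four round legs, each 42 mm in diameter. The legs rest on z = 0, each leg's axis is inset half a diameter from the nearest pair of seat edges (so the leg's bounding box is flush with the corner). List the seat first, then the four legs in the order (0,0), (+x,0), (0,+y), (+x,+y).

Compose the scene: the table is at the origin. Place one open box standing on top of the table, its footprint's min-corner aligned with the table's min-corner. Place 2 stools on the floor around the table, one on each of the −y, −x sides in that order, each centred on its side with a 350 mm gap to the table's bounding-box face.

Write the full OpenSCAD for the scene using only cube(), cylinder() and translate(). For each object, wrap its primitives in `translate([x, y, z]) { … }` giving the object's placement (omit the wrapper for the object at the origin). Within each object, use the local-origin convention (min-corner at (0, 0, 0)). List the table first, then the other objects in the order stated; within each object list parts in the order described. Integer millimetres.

translate([0, 0, 671]) cube([1021, 679, 35]);
translate([10, 10, 0]) cube([72, 72, 671]);
translate([939, 10, 0]) cube([72, 72, 671]);
translate([10, 597, 0]) cube([72, 72, 671]);
translate([939, 597, 0]) cube([72, 72, 671]);
translate([0, 0, 706]) {
  cube([453, 168, 12]);
  translate([0, 0, 12]) cube([453, 12, 58]);
  translate([0, 156, 12]) cube([453, 12, 58]);
  translate([0, 12, 12]) cube([12, 144, 58]);
  translate([441, 12, 12]) cube([12, 144, 58]);
}
translate([337, -619, 0]) {
  translate([0, 0, 379]) cube([347, 269, 34]);
  translate([21, 21, 0]) cylinder(h = 379, r = 21);
  translate([326, 21, 0]) cylinder(h = 379, r = 21);
  translate([21, 248, 0]) cylinder(h = 379, r = 21);
  translate([326, 248, 0]) cylinder(h = 379, r = 21);
}
translate([-697, 205, 0]) {
  translate([0, 0, 379]) cube([347, 269, 34]);
  translate([21, 21, 0]) cylinder(h = 379, r = 21);
  translate([326, 21, 0]) cylinder(h = 379, r = 21);
  translate([21, 248, 0]) cylinder(h = 379, r = 21);
  translate([326, 248, 0]) cylinder(h = 379, r = 21);
}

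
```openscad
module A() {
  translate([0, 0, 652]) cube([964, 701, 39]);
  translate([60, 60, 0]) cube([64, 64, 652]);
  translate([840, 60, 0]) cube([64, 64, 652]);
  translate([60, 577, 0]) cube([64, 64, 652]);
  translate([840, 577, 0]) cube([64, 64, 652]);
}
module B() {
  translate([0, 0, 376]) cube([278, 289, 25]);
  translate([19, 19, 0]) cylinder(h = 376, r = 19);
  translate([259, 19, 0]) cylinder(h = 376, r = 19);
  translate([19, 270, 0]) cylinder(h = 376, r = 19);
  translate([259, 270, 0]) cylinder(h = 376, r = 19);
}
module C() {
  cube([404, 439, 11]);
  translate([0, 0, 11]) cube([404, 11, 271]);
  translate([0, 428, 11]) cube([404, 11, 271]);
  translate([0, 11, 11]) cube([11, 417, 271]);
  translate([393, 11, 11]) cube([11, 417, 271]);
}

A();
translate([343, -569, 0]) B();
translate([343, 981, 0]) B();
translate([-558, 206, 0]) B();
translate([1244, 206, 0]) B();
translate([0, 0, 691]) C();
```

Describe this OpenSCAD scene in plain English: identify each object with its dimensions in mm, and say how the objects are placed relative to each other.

A is a rectangular dining table. The top is 964×701×39 mm with its upper surface at z = 691 mm. It stands on four 64×64 mm square legs, each inset 60 mm from the nearest pair of top edges, running from the floor to the underside of the top.

B is a simple wooden stool: a rectangular seat 278 mm (x) by 289 mm (y), 25 mm thick, top face at z = 401 mm, on four round legs, each 38 mm in diameter. The legs rest on z = 0, each leg's axis is inset half a diameter from the nearest pair of seat edges (so the leg's bounding box is flush with the corner).

C is an open storage box with external size 404×439×282 mm and wall thickness 11 mm (the base is also 11 mm thick). The base covers the whole footprint; the four walls stand on the base, with the y-facing walls full-width and the x-facing walls fitting between their inner faces.

Four stools sit around the table at the −y, +y, −x, +x sides. The open box is on top of the table.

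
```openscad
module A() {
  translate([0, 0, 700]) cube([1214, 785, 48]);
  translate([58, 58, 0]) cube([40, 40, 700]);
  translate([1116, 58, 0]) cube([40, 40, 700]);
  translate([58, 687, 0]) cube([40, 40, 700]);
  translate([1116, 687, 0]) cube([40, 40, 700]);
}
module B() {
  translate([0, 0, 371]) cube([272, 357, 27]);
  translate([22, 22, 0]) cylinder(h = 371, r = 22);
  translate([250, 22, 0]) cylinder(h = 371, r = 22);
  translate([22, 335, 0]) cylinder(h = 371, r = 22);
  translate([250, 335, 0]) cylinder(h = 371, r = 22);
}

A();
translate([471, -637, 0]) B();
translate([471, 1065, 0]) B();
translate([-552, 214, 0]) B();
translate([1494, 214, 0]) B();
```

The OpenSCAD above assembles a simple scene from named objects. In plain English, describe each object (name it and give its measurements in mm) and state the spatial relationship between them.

A is a table: top 1214 mm (x) × 785 mm (y), 48 mm thick, upper face at z = 748 mm, on four 40×40 mm square legs, each inset 58 mm from the nearest pair of top edges, running from z = 0 to the bottom of the top.

B is a four-legged stool. The seat is 272×357 mm, 27 mm thick, top at z = 398 mm. It stands on four round legs, each 44 mm in diameter, from z = 0 to the seat underside, each leg's axis is inset half a diameter from the nearest pair of seat edges (so the leg's bounding box is flush with the corner).

Four stools sit around the table at the −y, +y, −x, +x sides.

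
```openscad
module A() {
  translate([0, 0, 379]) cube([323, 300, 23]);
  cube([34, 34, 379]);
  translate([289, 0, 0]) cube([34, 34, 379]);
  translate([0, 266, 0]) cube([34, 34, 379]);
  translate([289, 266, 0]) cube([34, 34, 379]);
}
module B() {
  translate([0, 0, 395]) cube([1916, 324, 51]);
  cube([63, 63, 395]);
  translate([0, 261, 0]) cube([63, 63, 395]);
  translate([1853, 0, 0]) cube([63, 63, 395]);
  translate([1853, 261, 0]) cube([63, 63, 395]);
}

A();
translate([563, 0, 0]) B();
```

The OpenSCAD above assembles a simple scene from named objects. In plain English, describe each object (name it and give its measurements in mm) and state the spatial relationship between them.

A is a four-legged stool. The seat is 323×300 mm, 23 mm thick, top at z = 402 mm. It stands on four square legs, each 34×34 mm in cross-section, from z = 0 to the seat underside, each flush with a corner of the seat.

B is a bench: a 1916×324 mm seat slab, 51 mm thick, top at z = 446 mm, on four 63×63 mm square legs flush with the seat corners and standing on z = 0.

The bench is on the floor beside the stool on its +x side.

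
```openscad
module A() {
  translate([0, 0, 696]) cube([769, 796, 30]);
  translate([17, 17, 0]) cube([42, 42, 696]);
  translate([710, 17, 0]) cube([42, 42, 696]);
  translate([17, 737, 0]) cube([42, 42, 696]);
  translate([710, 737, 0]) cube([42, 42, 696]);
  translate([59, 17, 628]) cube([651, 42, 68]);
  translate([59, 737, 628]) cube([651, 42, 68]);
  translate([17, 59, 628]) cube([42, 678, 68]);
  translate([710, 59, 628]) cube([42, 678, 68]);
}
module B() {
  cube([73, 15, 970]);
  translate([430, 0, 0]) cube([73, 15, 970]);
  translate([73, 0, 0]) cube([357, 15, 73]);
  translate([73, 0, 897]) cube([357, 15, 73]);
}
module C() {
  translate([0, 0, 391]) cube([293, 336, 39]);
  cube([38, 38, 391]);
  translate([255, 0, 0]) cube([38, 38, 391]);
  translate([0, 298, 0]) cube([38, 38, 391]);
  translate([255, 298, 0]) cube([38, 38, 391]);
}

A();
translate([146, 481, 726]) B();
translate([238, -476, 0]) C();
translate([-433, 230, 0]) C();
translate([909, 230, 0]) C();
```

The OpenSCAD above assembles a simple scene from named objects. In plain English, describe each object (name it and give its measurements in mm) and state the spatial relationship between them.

A is a table: top 769 mm (x) × 796 mm (y), 30 mm thick, upper face at z = 726 mm, on four 42×42 mm square legs, each inset 17 mm from the nearest pair of top edges, running from z = 0 to the bottom of the top. Four apron rails, 42 mm thick and 68 mm tall, run between adjacent legs with their top edges flush with the underside of the top and their outer faces flush with the legs' outer faces.

B is a rectangular picture frame lying in the x–z plane (depth along y). The opening is 357 mm wide (x) by 824 mm tall (z), surrounded by a border 73 mm wide on all four sides. The frame is 15 mm deep and is made of two full-height vertical stiles with two horizontal rails fitted between them.

C is a four-legged stool. The seat is 293×336 mm, 39 mm thick, top at z = 430 mm. It stands on four square legs, each 38×38 mm in cross-section, from z = 0 to the seat underside, each flush with a corner of the seat.

The picture frame is on top of the table. Three stools sit around the table at the −y, −x, +x sides.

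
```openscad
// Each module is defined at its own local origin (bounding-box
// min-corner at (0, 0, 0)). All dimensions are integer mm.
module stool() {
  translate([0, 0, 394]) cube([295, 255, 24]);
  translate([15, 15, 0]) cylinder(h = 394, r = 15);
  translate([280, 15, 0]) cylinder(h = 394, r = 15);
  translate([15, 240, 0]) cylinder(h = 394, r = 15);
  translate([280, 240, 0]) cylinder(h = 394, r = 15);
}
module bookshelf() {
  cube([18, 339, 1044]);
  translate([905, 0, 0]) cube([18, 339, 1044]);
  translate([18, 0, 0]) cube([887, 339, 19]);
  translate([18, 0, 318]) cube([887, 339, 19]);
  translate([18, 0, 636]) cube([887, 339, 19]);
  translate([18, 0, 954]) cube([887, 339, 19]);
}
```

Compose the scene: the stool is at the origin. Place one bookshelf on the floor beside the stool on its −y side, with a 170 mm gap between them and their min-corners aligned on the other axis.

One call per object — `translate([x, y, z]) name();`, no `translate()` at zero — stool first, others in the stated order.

stool();
translate([0, -509, 0]) bookshelf();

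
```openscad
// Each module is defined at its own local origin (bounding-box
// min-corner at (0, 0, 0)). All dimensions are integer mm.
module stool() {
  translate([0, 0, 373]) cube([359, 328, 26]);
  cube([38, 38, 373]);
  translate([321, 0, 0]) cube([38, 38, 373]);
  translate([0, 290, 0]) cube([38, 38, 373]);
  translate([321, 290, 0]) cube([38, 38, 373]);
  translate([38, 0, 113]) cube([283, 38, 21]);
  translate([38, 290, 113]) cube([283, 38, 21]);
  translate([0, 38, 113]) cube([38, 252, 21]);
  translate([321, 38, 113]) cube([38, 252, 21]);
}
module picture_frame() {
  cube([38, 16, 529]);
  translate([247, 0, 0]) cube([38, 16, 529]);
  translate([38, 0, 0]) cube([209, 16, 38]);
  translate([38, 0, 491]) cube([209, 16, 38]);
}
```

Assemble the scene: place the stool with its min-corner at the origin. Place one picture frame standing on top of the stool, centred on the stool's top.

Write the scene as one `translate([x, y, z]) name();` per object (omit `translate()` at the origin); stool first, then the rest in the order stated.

stool();
translate([37, 156, 399]) picture_frame();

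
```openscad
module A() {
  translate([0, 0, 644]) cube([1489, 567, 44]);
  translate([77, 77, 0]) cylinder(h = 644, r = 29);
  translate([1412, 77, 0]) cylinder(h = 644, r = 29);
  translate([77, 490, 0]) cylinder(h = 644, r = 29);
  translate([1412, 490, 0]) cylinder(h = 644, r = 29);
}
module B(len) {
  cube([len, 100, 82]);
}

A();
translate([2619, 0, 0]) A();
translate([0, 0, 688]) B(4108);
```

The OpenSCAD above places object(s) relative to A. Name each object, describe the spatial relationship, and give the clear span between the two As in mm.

A is a table. B is a beam. A beam spans the tops of two tables. The clear span between the two tables is 1130 mm.

Second table starts at x = 2619; first ends at x = 1489; clear span = 2619 − 1489 = 1130 mm.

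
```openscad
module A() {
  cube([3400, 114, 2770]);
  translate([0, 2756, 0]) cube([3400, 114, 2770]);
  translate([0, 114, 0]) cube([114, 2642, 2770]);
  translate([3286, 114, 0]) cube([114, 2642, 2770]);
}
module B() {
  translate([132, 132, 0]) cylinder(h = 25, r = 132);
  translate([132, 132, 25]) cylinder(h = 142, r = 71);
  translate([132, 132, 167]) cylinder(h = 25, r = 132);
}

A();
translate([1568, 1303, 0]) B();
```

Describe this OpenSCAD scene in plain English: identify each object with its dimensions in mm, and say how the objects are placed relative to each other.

A is the wall frame of a small rectangular building: four walls, each 2770 mm tall and 114 mm thick, enclosing a footprint 3400 mm (x) by 2870 mm (y) outside-to-outside, with no floor or roof. The front and back walls (the −y and +y sides) span the full width; the two side walls fit between them.

B is a spool: two coaxial disc flanges of radius 132 mm and thickness 25 mm, joined by a core cylinder of radius 71 mm and height 142 mm. The lower flange rests on z = 0 and the three cylinders share a vertical axis.

The spool sits inside the house frame, centred.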